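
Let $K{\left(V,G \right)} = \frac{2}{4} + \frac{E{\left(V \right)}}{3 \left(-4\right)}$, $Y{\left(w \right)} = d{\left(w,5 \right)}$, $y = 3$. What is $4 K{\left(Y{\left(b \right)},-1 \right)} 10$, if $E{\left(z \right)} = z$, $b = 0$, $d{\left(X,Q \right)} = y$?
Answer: $10$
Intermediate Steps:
$d{\left(X,Q \right)} = 3$
$Y{\left(w \right)} = 3$
$K{\left(V,G \right)} = \frac{1}{2} - \frac{V}{12}$ ($K{\left(V,G \right)} = \frac{2}{4} + \frac{V}{3 \left(-4\right)} = 2 \cdot \frac{1}{4} + \frac{V}{-12} = \frac{1}{2} + V \left(- \frac{1}{12}\right) = \frac{1}{2} - \frac{V}{12}$)
$4 K{\left(Y{\left(b \right)},-1 \right)} 10 = 4 \left(\frac{1}{2} - \frac{1}{4}\right) 10 = 4 \cdot \frac{1}{4} \cdot 10 = 1 \cdot 10 = 10$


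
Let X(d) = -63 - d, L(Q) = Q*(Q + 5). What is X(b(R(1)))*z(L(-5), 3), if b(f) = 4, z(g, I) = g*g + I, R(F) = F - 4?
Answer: -201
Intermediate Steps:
R(F) = -4 + F
L(Q) = Q*(5 + Q)
z(g, I) = I + g² (z(g, I) = g² + I = I + g²)
X(b(R(1)))*z(L(-5), 3) = (-63 - 1*4)*(3 + (-5*(5 - 5))²) = (-63 - 4)*(3 + (-5*0)²) = -67*(3 + 0²) = -67*(3 + 0) = -67*3 = -201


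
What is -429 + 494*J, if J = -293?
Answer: -145171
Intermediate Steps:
-429 + 494*J = -429 + 494*(-293) = -429 - 144742 = -145171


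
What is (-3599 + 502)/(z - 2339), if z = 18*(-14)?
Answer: 3097/2591 ≈ 1.1953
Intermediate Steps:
z = -252
(-3599 + 502)/(z - 2339) = (-3599 + 502)/(-252 - 2339) = -3097/(-2591) = -3097*(-1/2591) = 3097/2591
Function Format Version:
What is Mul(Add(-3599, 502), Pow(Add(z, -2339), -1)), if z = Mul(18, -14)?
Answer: Rational(3097, 2591) ≈ 1.1953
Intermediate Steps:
z = -252
Mul(Add(-3599, 502), Pow(Add(z, -2339), -1)) = Mul(Add(-3599, 502), Pow(Add(-252, -2339), -1)) = Mul(-3097, Pow(-2591, -1)) = Mul(-3097, Rational(-1, 2591)) = Rational(3097, 2591)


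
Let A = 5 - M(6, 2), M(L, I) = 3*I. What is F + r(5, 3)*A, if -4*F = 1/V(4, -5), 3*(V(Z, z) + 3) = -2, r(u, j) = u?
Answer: -217/44 ≈ -4.9318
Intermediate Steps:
V(Z, z) = -11/3 (V(Z, z) = -3 + (1/3)*(-2) = -3 - 2/3 = -11/3)
A = -1 (A = 5 - 3*2 = 5 - 1*6 = 5 - 6 = -1)
F = 3/44 (F = -1/(4*(-11/3)) = -1/4*(-3/11) = 3/44 ≈ 0.068182)
F + r(5, 3)*A = 3/44 + 5*(-1) = 3/44 - 5 = -217/44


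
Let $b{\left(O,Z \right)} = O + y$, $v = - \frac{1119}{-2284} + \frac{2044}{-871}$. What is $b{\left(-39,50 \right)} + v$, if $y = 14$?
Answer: $- \frac{53427947}{1989364} \approx -26.857$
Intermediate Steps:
$v = - \frac{3693847}{1989364}$ ($v = \left(-1119\right) \left(- \frac{1}{2284}\right) + 2044 \left(- \frac{1}{871}\right) = \frac{1119}{2284} - \frac{2044}{871} = - \frac{3693847}{1989364} \approx -1.8568$)
$b{\left(O,Z \right)} = 14 + O$ ($b{\left(O,Z \right)} = O + 14 = 14 + O$)
$b{\left(-39,50 \right)} + v = \left(14 - 39\right) - \frac{3693847}{1989364} = -25 - \frac{3693847}{1989364} = - \frac{53427947}{1989364}$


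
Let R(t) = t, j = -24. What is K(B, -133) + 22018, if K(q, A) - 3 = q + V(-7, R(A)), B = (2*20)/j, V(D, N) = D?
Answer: 66037/3 ≈ 22012.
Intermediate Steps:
B = -5/3 (B = (2*20)/(-24) = 40*(-1/24) = -5/3 ≈ -1.6667)
K(q, A) = -4 + q (K(q, A) = 3 + (q - 7) = 3 + (-7 + q) = -4 + q)
K(B, -133) + 22018 = (-4 - 5/3) + 22018 = -17/3 + 22018 = 66037/3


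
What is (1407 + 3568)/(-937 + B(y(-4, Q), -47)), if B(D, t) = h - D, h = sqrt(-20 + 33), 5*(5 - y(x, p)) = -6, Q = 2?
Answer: -117310500/22240331 - 124375*sqrt(13)/22240331 ≈ -5.2948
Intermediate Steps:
y(x, p) = 31/5 (y(x, p) = 5 - 1/5*(-6) = 5 + 6/5 = 31/5)
h = sqrt(13) ≈ 3.6056
B(D, t) = sqrt(13) - D
(1407 + 3568)/(-937 + B(y(-4, Q), -47)) = (1407 + 3568)/(-937 + (sqrt(13) - 1*31/5)) = 4975/(-937 + (sqrt(13) - 31/5)) = 4975/(-937 + (-31/5 + sqrt(13))) = 4975/(-4716/5 + sqrt(13))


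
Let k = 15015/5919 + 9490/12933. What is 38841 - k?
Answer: 991014924934/25516809 ≈ 38838.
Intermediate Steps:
k = 83453435/25516809 (k = 15015*(1/5919) + 9490*(1/12933) = 5005/1973 + 9490/12933 = 83453435/25516809 ≈ 3.2705)
38841 - k = 38841 - 1*83453435/25516809 = 38841 - 83453435/25516809 = 991014924934/25516809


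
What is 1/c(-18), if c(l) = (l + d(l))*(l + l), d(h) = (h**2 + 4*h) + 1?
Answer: -1/8460 ≈ -0.00011820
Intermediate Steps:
d(h) = 1 + h**2 + 4*h
c(l) = 2*l*(1 + l**2 + 5*l) (c(l) = (l + (1 + l**2 + 4*l))*(l + l) = (1 + l**2 + 5*l)*(2*l) = 2*l*(1 + l**2 + 5*l))
1/c(-18) = 1/(2*(-18)*(1 + (-18)**2 + 5*(-18))) = 1/(2*(-18)*(1 + 324 - 90)) = 1/(2*(-18)*235) = 1/(-8460) = -1/8460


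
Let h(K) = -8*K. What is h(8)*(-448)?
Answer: 28672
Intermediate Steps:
h(8)*(-448) = -8*8*(-448) = -64*(-448) = 28672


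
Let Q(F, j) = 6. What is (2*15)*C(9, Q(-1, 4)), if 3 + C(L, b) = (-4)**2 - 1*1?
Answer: 360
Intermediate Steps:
C(L, b) = 12 (C(L, b) = -3 + ((-4)**2 - 1*1) = -3 + (16 - 1) = -3 + 15 = 12)
(2*15)*C(9, Q(-1, 4)) = (2*15)*12 = 30*12 = 360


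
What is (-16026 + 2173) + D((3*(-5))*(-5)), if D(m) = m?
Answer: -13778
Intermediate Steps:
(-16026 + 2173) + D((3*(-5))*(-5)) = (-16026 + 2173) + (3*(-5))*(-5) = -13853 - 15*(-5) = -13853 + 75 = -13778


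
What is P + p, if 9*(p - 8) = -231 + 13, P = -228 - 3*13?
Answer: -2549/9 ≈ -283.22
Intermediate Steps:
P = -267 (P = -228 - 1*39 = -228 - 39 = -267)
p = -146/9 (p = 8 + (-231 + 13)/9 = 8 + (⅑)*(-218) = 8 - 218/9 = -146/9 ≈ -16.222)
P + p = -267 - 146/9 = -2549/9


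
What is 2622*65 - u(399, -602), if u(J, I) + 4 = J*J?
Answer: 11233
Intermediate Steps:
u(J, I) = -4 + J**2 (u(J, I) = -4 + J*J = -4 + J**2)
2622*65 - u(399, -602) = 2622*65 - (-4 + 399**2) = 170430 - (-4 + 159201) = 170430 - 1*159197 = 170430 - 159197 = 11233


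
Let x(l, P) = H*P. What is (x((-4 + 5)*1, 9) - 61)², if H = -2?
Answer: 6241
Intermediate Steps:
x(l, P) = -2*P
(x((-4 + 5)*1, 9) - 61)² = (-2*9 - 61)² = (-18 - 61)² = (-79)² = 6241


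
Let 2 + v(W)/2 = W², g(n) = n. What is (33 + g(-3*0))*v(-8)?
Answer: 4092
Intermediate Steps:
v(W) = -4 + 2*W²
(33 + g(-3*0))*v(-8) = (33 - 3*0)*(-4 + 2*(-8)²) = (33 + 0)*(-4 + 2*64) = 33*(-4 + 128) = 33*124 = 4092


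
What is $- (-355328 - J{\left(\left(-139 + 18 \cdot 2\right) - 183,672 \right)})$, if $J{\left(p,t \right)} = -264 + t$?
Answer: $355736$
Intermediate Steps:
$- (-355328 - J{\left(\left(-139 + 18 \cdot 2\right) - 183,672 \right)}) = - (-355328 - \left(-264 + 672\right)) = - (-355328 - 408) = \left(-1\right) \left(-355736\right) = 355736$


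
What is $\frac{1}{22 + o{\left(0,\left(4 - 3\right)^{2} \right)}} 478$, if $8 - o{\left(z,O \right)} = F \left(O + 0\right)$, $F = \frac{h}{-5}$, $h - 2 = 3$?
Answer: $\frac{478}{31} \approx 15.419$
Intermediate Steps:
$h = 5$ ($h = 2 + 3 = 5$)
$F = -1$ ($F = \frac{5}{-5} = 5 \left(- \frac{1}{5}\right) = -1$)
$o{\left(z,O \right)} = 8 + O$ ($o{\left(z,O \right)} = 8 - - (O + 0) = 8 - - O = 8 + O$)
$\frac{1}{22 + o{\left(0,\left(4 - 3\right)^{2} \right)}} 478 = \frac{1}{22 + \left(8 + \left(4 - 3\right)^{2}\right)} 478 = \frac{1}{22 + \left(8 + 1^{2}\right)} 478 = \frac{1}{22 + \left(8 + 1\right)} 478 = \frac{1}{22 + 9} \cdot 478 = \frac{1}{31} \cdot 478 = \frac{478}{31}$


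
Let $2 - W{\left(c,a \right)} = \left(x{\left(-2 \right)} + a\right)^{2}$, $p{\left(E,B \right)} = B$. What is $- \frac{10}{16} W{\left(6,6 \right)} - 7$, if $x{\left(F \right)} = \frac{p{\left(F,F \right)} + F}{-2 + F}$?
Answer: $\frac{179}{8} \approx 22.375$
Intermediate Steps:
$x{\left(F \right)} = \frac{2 F}{-2 + F}$ ($x{\left(F \right)} = \frac{F + F}{-2 + F} = \frac{2 F}{-2 + F}$)
$W{\left(c,a \right)} = 2 - \left(1 + a\right)^{2}$ ($W{\left(c,a \right)} = 2 - \left(2 \left(-2\right) \frac{1}{-2 - 2} + a\right)^{2} = 2 - \left(2 \left(-2\right) \frac{1}{-4} + a\right)^{2} = 2 - \left(2 \left(-2\right) \left(- \frac{1}{4}\right) + a\right)^{2} = 2 - \left(1 + a\right)^{2}$)
$- \frac{10}{16} W{\left(6,6 \right)} - 7 = - \frac{10}{16} \left(2 - \left(1 + 6\right)^{2}\right) - 7 = \left(-10\right) \frac{1}{16} \left(2 - 7^{2}\right) - 7 = - \frac{5 \left(2 - 49\right)}{8} - 7 = \left(- \frac{5}{8}\right) \left(-47\right) - 7 = \frac{235}{8} - 7 = \frac{179}{8}$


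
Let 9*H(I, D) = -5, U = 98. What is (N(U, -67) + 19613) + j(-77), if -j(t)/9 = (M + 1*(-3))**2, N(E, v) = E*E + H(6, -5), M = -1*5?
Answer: 257764/9 ≈ 28640.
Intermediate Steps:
H(I, D) = -5/9 (H(I, D) = (1/9)*(-5) = -5/9)
M = -5
N(E, v) = -5/9 + E**2 (N(E, v) = E*E - 5/9 = E**2 - 5/9 = -5/9 + E**2)
j(t) = -576 (j(t) = -9*(-5 + 1*(-3))**2 = -9*(-5 - 3)**2 = -9*(-8)**2 = -9*64 = -576)
(N(U, -67) + 19613) + j(-77) = ((-5/9 + 98**2) + 19613) - 576 = ((-5/9 + 9604) + 19613) - 576 = (86431/9 + 19613) - 576 = 262948/9 - 576 = 257764/9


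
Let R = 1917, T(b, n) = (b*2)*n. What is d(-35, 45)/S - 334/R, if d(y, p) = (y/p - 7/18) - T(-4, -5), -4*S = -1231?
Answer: -726820/2359827 ≈ -0.30800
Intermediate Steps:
S = 1231/4 (S = -¼*(-1231) = 1231/4 ≈ 307.75)
T(b, n) = 2*b*n (T(b, n) = (2*b)*n = 2*b*n)
d(y, p) = -727/18 + y/p (d(y, p) = (y/p - 7/18) - 2*(-4)*(-5) = (y/p - 7*1/18) - 1*40 = (y/p - 7/18) - 40 = (-7/18 + y/p) - 40 = -727/18 + y/p)
d(-35, 45)/S - 334/R = (-727/18 - 35/45)/(1231/4) - 334/1917 = (-727/18 - 35*1/45)*(4/1231) - 334*1/1917 = (-727/18 - 7/9)*(4/1231) - 334/1917 = -247/6*4/1231 - 334/1917 = -494/3693 - 334/1917 = -726820/2359827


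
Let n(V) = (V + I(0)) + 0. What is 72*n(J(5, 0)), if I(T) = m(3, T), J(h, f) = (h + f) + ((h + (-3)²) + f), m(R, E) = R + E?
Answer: 1584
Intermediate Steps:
m(R, E) = E + R
J(h, f) = 9 + 2*f + 2*h (J(h, f) = (f + h) + ((h + 9) + f) = (f + h) + ((9 + h) + f) = (f + h) + (9 + f + h) = 9 + 2*f + 2*h)
I(T) = 3 + T (I(T) = T + 3 = 3 + T)
n(V) = 3 + V (n(V) = (V + (3 + 0)) + 0 = (V + 3) + 0 = (3 + V) + 0 = 3 + V)
72*n(J(5, 0)) = 72*(3 + (9 + 2*0 + 2*5)) = 72*(3 + (9 + 0 + 10)) = 72*(3 + 19) = 72*22 = 1584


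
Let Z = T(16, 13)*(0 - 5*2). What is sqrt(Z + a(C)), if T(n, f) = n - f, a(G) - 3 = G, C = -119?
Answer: I*sqrt(146) ≈ 12.083*I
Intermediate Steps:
a(G) = 3 + G
Z = -30 (Z = (16 - 1*13)*(0 - 5*2) = (16 - 13)*(0 - 10) = 3*(-10) = -30)
sqrt(Z + a(C)) = sqrt(-30 + (3 - 119)) = sqrt(-30 - 116) = sqrt(-146) = I*sqrt(146)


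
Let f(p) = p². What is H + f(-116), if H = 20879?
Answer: 34335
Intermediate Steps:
H + f(-116) = 20879 + (-116)² = 20879 + 13456 = 34335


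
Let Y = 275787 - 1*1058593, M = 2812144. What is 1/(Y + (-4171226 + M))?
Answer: -1/2141888 ≈ -4.6688e-7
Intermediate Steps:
Y = -782806 (Y = 275787 - 1058593 = -782806)
1/(Y + (-4171226 + M)) = 1/(-782806 + (-4171226 + 2812144)) = 1/(-782806 - 1359082) = 1/(-2141888) = -1/2141888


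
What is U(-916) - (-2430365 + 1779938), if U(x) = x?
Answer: 649511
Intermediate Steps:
U(-916) - (-2430365 + 1779938) = -916 - (-2430365 + 1779938) = -916 - 1*(-650427) = -916 + 650427 = 649511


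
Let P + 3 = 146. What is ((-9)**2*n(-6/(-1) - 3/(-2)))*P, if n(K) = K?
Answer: 173745/2 ≈ 86873.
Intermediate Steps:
P = 143 (P = -3 + 146 = 143)
((-9)**2*n(-6/(-1) - 3/(-2)))*P = ((-9)**2*(-6/(-1) - 3/(-2)))*143 = (81*(-6*(-1) - 3*(-1/2)))*143 = (81*(6 + 3/2))*143 = (81*(15/2))*143 = (1215/2)*143 = 173745/2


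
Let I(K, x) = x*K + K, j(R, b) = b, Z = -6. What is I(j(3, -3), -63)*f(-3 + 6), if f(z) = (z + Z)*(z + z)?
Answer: -3348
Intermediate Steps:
f(z) = 2*z*(-6 + z) (f(z) = (z - 6)*(z + z) = (-6 + z)*(2*z) = 2*z*(-6 + z))
I(K, x) = K + K*x (I(K, x) = K*x + K = K + K*x)
I(j(3, -3), -63)*f(-3 + 6) = (-3*(1 - 63))*(2*(-3 + 6)*(-6 + (-3 + 6))) = (-3*(-62))*(2*3*(-6 + 3)) = 186*(2*3*(-3)) = 186*(-18) = -3348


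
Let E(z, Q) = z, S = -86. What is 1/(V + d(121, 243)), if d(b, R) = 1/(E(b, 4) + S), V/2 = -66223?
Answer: -35/4635609 ≈ -7.5502e-6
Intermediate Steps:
V = -132446 (V = 2*(-66223) = -132446)
d(b, R) = 1/(-86 + b) (d(b, R) = 1/(b - 86) = 1/(-86 + b))
1/(V + d(121, 243)) = 1/(-132446 + 1/(-86 + 121)) = 1/(-132446 + 1/35) = 1/(-4635609/35) = -35/4635609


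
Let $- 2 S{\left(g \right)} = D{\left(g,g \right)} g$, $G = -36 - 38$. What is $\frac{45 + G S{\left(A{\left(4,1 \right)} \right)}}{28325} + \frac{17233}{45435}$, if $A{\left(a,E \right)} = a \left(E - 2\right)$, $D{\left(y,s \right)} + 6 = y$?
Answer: $\frac{22296524}{51477855} \approx 0.43313$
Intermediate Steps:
$D{\left(y,s \right)} = -6 + y$
$A{\left(a,E \right)} = a \left(-2 + E\right)$
$G = -74$ ($G = -36 - 38 = -74$)
$S{\left(g \right)} = - \frac{g \left(-6 + g\right)}{2}$ ($S{\left(g \right)} = - \frac{\left(-6 + g\right) g}{2} = - \frac{g \left(-6 + g\right)}{2}$)
$\frac{45 + G S{\left(A{\left(4,1 \right)} \right)}}{28325} + \frac{17233}{45435} = \frac{45 - 74 \frac{4 \left(-2 + 1\right) \left(6 - 4 \left(-2 + 1\right)\right)}{2}}{28325} + \frac{17233}{45435} = \left(45 - 74 \frac{4 \left(-1\right) \left(6 - 4 \left(-1\right)\right)}{2}\right) \frac{1}{28325} + 17233 \cdot \frac{1}{45435} = \left(45 - 74 \cdot \frac{1}{2} \left(-4\right) \left(6 - -4\right)\right) \frac{1}{28325} + \frac{17233}{45435} = \left(45 - 74 \cdot \frac{1}{2} \left(-4\right) \left(6 + 4\right)\right) \frac{1}{28325} + \frac{17233}{45435} = \left(45 - 74 \cdot \frac{1}{2} \left(-4\right) 10\right) \frac{1}{28325} + \frac{17233}{45435} = \left(45 - -1480\right) \frac{1}{28325} + \frac{17233}{45435} = \left(45 + 1480\right) \frac{1}{28325} + \frac{17233}{45435} = 1525 \cdot \frac{1}{28325} + \frac{17233}{45435} = \frac{61}{1133} + \frac{17233}{45435} = \frac{22296524}{51477855}$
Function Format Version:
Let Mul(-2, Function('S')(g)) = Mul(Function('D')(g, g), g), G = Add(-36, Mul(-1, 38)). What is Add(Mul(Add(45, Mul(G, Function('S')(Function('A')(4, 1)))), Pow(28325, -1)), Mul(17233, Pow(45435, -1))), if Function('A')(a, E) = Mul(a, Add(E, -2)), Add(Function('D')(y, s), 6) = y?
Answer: Rational(22296524, 51477855) ≈ 0.43313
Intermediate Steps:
Function('D')(y, s) = Add(-6, y)
Function('A')(a, E) = Mul(a, Add(-2, E))
G = -74 (G = Add(-36, -38) = -74)
Function('S')(g) = Mul(Rational(-1, 2), g, Add(-6, g)) (Function('S')(g) = Mul(Rational(-1, 2), Mul(Add(-6, g), g)) = Mul(Rational(-1, 2), Mul(g, Add(-6, g))) = Mul(Rational(-1, 2), g, Add(-6, g)))
Add(Mul(Add(45, Mul(G, Function('S')(Function('A')(4, 1)))), Pow(28325, -1)), Mul(17233, Pow(45435, -1))) = Add(Mul(Add(45, Mul(-74, Mul(Rational(1, 2), Mul(4, Add(-2, 1)), Add(6, Mul(-1, Mul(4, Add(-2, 1))))))), Pow(28325, -1)), Mul(17233, Pow(45435, -1))) = Add(Mul(Add(45, Mul(-74, Mul(Rational(1, 2), Mul(4, -1), Add(6, Mul(-1, Mul(4, -1)))))), Rational(1, 28325)), Mul(17233, Rational(1, 45435))) = Add(Mul(Add(45, Mul(-74, Mul(Rational(1, 2), -4, Add(6, Mul(-1, -4))))), Rational(1, 28325)), Rational(17233, 45435)) = Add(Mul(Add(45, Mul(-74, Mul(Rational(1, 2), -4, Add(6, 4)))), Rational(1, 28325)), Rational(17233, 45435)) = Add(Mul(Add(45, Mul(-74, Mul(Rational(1, 2), -4, 10))), Rational(1, 28325)), Rational(17233, 45435)) = Add(Mul(Add(45, Mul(-74, -20)), Rational(1, 28325)), Rational(17233, 45435)) = Add(Mul(Add(45, 1480), Rational(1, 28325)), Rational(17233, 45435)) = Add(Mul(1525, Rational(1, 28325)), Rational(17233, 45435)) = Add(Rational(61, 1133), Rational(17233, 45435)) = Rational(22296524, 51477855)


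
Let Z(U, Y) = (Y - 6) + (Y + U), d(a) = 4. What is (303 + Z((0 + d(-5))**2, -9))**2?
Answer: 87025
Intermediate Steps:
Z(U, Y) = -6 + U + 2*Y (Z(U, Y) = (-6 + Y) + (U + Y) = -6 + U + 2*Y)
(303 + Z((0 + d(-5))**2, -9))**2 = (303 + (-6 + (0 + 4)**2 + 2*(-9)))**2 = (303 + (-6 + 4**2 - 18))**2 = (303 + (-6 + 16 - 18))**2 = (303 - 8)**2 = 295**2 = 87025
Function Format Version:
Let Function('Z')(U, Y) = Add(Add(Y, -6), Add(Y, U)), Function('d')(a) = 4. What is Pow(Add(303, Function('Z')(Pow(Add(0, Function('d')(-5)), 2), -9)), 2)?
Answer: 87025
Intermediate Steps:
Function('Z')(U, Y) = Add(-6, U, Mul(2, Y)) (Function('Z')(U, Y) = Add(Add(-6, Y), Add(U, Y)) = Add(-6, U, Mul(2, Y)))
Pow(Add(303, Function('Z')(Pow(Add(0, Function('d')(-5)), 2), -9)), 2) = Pow(Add(303, Add(-6, Pow(Add(0, 4), 2), Mul(2, -9))), 2) = Pow(Add(303, Add(-6, Pow(4, 2), -18)), 2) = Pow(Add(303, Add(-6, 16, -18)), 2) = Pow(Add(303, -8), 2) = Pow(295, 2) = 87025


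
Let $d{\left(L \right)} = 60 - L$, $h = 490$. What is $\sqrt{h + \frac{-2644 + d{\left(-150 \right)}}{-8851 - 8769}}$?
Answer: $\frac{\sqrt{38042610770}}{8810} \approx 22.139$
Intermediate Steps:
$\sqrt{h + \frac{-2644 + d{\left(-150 \right)}}{-8851 - 8769}} = \sqrt{490 + \frac{-2644 + \left(60 - -150\right)}{-8851 - 8769}} = \sqrt{490 + \frac{-2644 + \left(60 + 150\right)}{-17620}} = \sqrt{490 + \left(-2644 + 210\right) \left(- \frac{1}{17620}\right)} = \sqrt{490 - - \frac{1217}{8810}} = \sqrt{490 + \frac{1217}{8810}} = \sqrt{\frac{4318117}{8810}} = \frac{\sqrt{38042610770}}{8810}$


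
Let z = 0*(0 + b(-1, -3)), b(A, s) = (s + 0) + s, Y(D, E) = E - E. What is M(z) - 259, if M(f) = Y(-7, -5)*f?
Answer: -259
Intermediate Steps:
Y(D, E) = 0
b(A, s) = 2*s (b(A, s) = s + s = 2*s)
z = 0 (z = 0*(0 + 2*(-3)) = 0*(0 - 6) = 0*(-6) = 0)
M(f) = 0 (M(f) = 0*f = 0)
M(z) - 259 = 0 - 259 = -259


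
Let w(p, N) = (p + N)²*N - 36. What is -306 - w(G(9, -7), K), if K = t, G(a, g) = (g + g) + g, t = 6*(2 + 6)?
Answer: -35262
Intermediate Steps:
t = 48 (t = 6*8 = 48)
G(a, g) = 3*g (G(a, g) = 2*g + g = 3*g)
K = 48
w(p, N) = -36 + N*(N + p)² (w(p, N) = (N + p)²*N - 36 = N*(N + p)² - 36 = -36 + N*(N + p)²)
-306 - w(G(9, -7), K) = -306 - (-36 + 48*(48 + 3*(-7))²) = -306 - (-36 + 48*(48 - 21)²) = -306 - (-36 + 48*27²) = -306 - (-36 + 48*729) = -306 - (-36 + 34992) = -306 - 1*34956 = -306 - 34956 = -35262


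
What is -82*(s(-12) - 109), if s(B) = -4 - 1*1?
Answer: 9348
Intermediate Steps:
s(B) = -5 (s(B) = -4 - 1 = -5)
-82*(s(-12) - 109) = -82*(-5 - 109) = -82*(-114) = 9348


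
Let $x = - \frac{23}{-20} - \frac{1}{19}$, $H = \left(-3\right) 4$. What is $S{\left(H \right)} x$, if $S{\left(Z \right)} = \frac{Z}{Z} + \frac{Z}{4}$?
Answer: $- \frac{417}{190} \approx -2.1947$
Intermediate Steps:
$H = -12$
$x = \frac{417}{380}$ ($x = \left(-23\right) \left(- \frac{1}{20}\right) - \frac{1}{19} = \frac{23}{20} - \frac{1}{19} = \frac{417}{380} \approx 1.0974$)
$S{\left(Z \right)} = 1 + \frac{Z}{4}$ ($S{\left(Z \right)} = 1 + Z \frac{1}{4} = 1 + \frac{Z}{4}$)
$S{\left(H \right)} x = \left(1 + \frac{1}{4} \left(-12\right)\right) \frac{417}{380} = \left(1 - 3\right) \frac{417}{380} = \left(-2\right) \frac{417}{380} = - \frac{417}{190}$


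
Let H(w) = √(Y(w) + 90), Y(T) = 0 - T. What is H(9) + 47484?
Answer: 47493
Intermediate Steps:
Y(T) = -T
H(w) = √(90 - w) (H(w) = √(-w + 90) = √(90 - w))
H(9) + 47484 = √(90 - 1*9) + 47484 = √(90 - 9) + 47484 = √81 + 47484 = 9 + 47484 = 47493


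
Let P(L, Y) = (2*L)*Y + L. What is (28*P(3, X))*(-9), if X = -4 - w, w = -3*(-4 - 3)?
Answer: 37044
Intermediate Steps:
w = 21 (w = -3*(-7) = 21)
X = -25 (X = -4 - 1*21 = -4 - 21 = -25)
P(L, Y) = L + 2*L*Y (P(L, Y) = 2*L*Y + L = L + 2*L*Y)
(28*P(3, X))*(-9) = (28*(3*(1 + 2*(-25))))*(-9) = (28*(3*(1 - 50)))*(-9) = (28*(3*(-49)))*(-9) = (28*(-147))*(-9) = -4116*(-9) = 37044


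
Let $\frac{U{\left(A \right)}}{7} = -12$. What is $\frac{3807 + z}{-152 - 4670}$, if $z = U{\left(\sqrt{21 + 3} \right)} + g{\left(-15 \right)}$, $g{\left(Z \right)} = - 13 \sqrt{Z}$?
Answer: $- \frac{3723}{4822} + \frac{13 i \sqrt{15}}{4822} \approx -0.77209 + 0.010441 i$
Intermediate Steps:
$U{\left(A \right)} = -84$ ($U{\left(A \right)} = 7 \left(-12\right) = -84$)
$z = -84 - 13 i \sqrt{15}$ ($z = -84 - 13 \sqrt{-15} = -84 - 13 i \sqrt{15} \approx -84.0 - 50.349 i$)
$\frac{3807 + z}{-152 - 4670} = \frac{3807 - \left(84 + 13 i \sqrt{15}\right)}{-152 - 4670} = \frac{3723 - 13 i \sqrt{15}}{-4822} = \left(3723 - 13 i \sqrt{15}\right) \left(- \frac{1}{4822}\right) = - \frac{3723}{4822} + \frac{13 i \sqrt{15}}{4822}$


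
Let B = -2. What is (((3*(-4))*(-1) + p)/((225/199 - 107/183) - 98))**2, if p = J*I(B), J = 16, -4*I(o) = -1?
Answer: 5304791556/196801366129 ≈ 0.026955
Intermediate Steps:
I(o) = 1/4 (I(o) = -1/4*(-1) = 1/4)
p = 4 (p = 16*(1/4) = 4)
(((3*(-4))*(-1) + p)/((225/199 - 107/183) - 98))**2 = (((3*(-4))*(-1) + 4)/((225/199 - 107/183) - 98))**2 = ((-12*(-1) + 4)/((225*(1/199) - 107*1/183) - 98))**2 = ((12 + 4)/((225/199 - 107/183) - 98))**2 = (16/(19882/36417 - 98))**2 = (16/(-3548984/36417))**2 = (16*(-36417/3548984))**2 = (-72834/443623)**2 = 5304791556/196801366129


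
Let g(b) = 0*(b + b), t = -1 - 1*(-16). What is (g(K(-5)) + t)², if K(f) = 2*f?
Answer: 225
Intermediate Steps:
t = 15 (t = -1 + 16 = 15)
g(b) = 0 (g(b) = 0*(2*b) = 0)
(g(K(-5)) + t)² = (0 + 15)² = 15² = 225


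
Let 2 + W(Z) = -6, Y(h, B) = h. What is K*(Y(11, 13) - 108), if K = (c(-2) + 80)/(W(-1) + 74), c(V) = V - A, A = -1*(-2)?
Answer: -3686/33 ≈ -111.70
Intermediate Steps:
A = 2
W(Z) = -8 (W(Z) = -2 - 6 = -8)
c(V) = -2 + V (c(V) = V - 1*2 = V - 2 = -2 + V)
K = 38/33 (K = ((-2 - 2) + 80)/(-8 + 74) = (-4 + 80)/66 = 76*(1/66) = 38/33 ≈ 1.1515)
K*(Y(11, 13) - 108) = 38*(11 - 108)/33 = (38/33)*(-97) = -3686/33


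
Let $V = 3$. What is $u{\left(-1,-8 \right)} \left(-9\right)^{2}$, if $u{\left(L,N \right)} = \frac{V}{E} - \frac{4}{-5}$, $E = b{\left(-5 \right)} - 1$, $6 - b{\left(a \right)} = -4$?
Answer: $\frac{459}{5} \approx 91.8$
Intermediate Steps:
$b{\left(a \right)} = 10$ ($b{\left(a \right)} = 6 - -4 = 6 + 4 = 10$)
$E = 9$ ($E = 10 - 1 = 9$)
$u{\left(L,N \right)} = \frac{17}{15}$ ($u{\left(L,N \right)} = \frac{3}{9} - \frac{4}{-5} = 3 \cdot \frac{1}{9} - - \frac{4}{5} = \frac{1}{3} + \frac{4}{5} = \frac{17}{15}$)
$u{\left(-1,-8 \right)} \left(-9\right)^{2} = \frac{17 \left(-9\right)^{2}}{15} = \frac{17}{15} \cdot 81 = \frac{459}{5}$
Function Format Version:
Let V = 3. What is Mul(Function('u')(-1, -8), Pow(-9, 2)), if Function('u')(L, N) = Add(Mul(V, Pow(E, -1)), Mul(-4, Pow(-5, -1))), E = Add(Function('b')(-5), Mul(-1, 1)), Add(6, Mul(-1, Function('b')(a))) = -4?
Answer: Rational(459, 5) ≈ 91.800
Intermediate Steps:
Function('b')(a) = 10 (Function('b')(a) = Add(6, Mul(-1, -4)) = Add(6, 4) = 10)
E = 9 (E = Add(10, Mul(-1, 1)) = Add(10, -1) = 9)
Function('u')(L, N) = Rational(17, 15) (Function('u')(L, N) = Add(Mul(3, Pow(9, -1)), Mul(-4, Pow(-5, -1))) = Add(Mul(3, Rational(1, 9)), Mul(-4, Rational(-1, 5))) = Add(Rational(1, 3), Rational(4, 5)) = Rational(17, 15))
Mul(Function('u')(-1, -8), Pow(-9, 2)) = Mul(Rational(17, 15), Pow(-9, 2)) = Mul(Rational(17, 15), 81) = Rational(459, 5)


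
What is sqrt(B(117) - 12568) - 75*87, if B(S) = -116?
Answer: -6525 + 2*I*sqrt(3171) ≈ -6525.0 + 112.62*I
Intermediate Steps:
sqrt(B(117) - 12568) - 75*87 = sqrt(-116 - 12568) - 75*87 = sqrt(-12684) - 6525 = 2*I*sqrt(3171) - 6525 = -6525 + 2*I*sqrt(3171)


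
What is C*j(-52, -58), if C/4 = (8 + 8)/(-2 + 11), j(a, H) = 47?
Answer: 3008/9 ≈ 334.22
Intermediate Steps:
C = 64/9 (C = 4*((8 + 8)/(-2 + 11)) = 4*(16/9) = 64/9 ≈ 7.1111)
C*j(-52, -58) = (64/9)*47 = 3008/9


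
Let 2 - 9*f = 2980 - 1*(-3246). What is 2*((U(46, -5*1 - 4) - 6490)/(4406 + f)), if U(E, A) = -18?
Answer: -58572/16715 ≈ -3.5042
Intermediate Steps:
f = -6224/9 (f = 2/9 - (2980 - 1*(-3246))/9 = 2/9 - (2980 + 3246)/9 = 2/9 - 1/9*6226 = 2/9 - 6226/9 = -6224/9 ≈ -691.56)
2*((U(46, -5*1 - 4) - 6490)/(4406 + f)) = 2*((-18 - 6490)/(4406 - 6224/9)) = 2*(-6508/33430/9) = 2*(-6508*9/33430) = 2*(-29286/16715) = -58572/16715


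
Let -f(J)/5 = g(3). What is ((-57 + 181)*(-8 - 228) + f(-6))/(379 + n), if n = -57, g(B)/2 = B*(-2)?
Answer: -2086/23 ≈ -90.696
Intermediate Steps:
g(B) = -4*B (g(B) = 2*(B*(-2)) = 2*(-2*B) = -4*B)
f(J) = 60 (f(J) = -(-20)*3 = -5*(-12) = 60)
((-57 + 181)*(-8 - 228) + f(-6))/(379 + n) = ((-57 + 181)*(-8 - 228) + 60)/(379 - 57) = (124*(-236) + 60)/322 = (-29264 + 60)*(1/322) = -29204*1/322 = -2086/23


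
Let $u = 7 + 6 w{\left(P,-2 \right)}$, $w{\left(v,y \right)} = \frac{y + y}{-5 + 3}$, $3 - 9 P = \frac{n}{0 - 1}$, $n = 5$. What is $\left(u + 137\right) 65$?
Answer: $10140$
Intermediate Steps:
$P = \frac{8}{9}$ ($P = \frac{1}{3} - \frac{5 \frac{1}{0 - 1}}{9} = \frac{1}{3} - \frac{5 \frac{1}{-1}}{9} = \frac{1}{3} - \frac{5 \left(-1\right)}{9} = \frac{1}{3} - - \frac{5}{9} = \frac{1}{3} + \frac{5}{9} = \frac{8}{9} \approx 0.88889$)
$w{\left(v,y \right)} = - y$ ($w{\left(v,y \right)} = \frac{2 y}{-2} = 2 y \left(- \frac{1}{2}\right) = - y$)
$u = 19$ ($u = 7 + 6 \left(\left(-1\right) \left(-2\right)\right) = 7 + 6 \cdot 2 = 7 + 12 = 19$)
$\left(u + 137\right) 65 = \left(19 + 137\right) 65 = 156 \cdot 65 = 10140$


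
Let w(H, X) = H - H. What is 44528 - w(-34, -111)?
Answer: 44528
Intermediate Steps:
w(H, X) = 0
44528 - w(-34, -111) = 44528 - 1*0 = 44528 + 0 = 44528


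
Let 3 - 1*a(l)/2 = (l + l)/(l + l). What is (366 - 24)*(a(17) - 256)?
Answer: -86184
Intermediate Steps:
a(l) = 4 (a(l) = 6 - 2*(l + l)/(l + l) = 6 - 2*2*l/(2*l) = 6 - 2*2*l*1/(2*l) = 6 - 2*1 = 6 - 2 = 4)
(366 - 24)*(a(17) - 256) = (366 - 24)*(4 - 256) = 342*(-252) = -86184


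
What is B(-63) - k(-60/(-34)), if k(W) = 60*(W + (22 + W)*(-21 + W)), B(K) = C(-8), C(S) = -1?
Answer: 7895591/289 ≈ 27320.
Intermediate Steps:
B(K) = -1
k(W) = 60*W + 60*(-21 + W)*(22 + W) (k(W) = 60*(W + (-21 + W)*(22 + W)) = 60*W + 60*(-21 + W)*(22 + W))
B(-63) - k(-60/(-34)) = -1 - (-27720 + 60*(-60/(-34))² + 120*(-60/(-34))) = -1 - (-27720 + 60*(-60*(-1/34))² + 120*(-60*(-1/34))) = -1 - (-27720 + 60*(30/17)² + 120*(30/17)) = -1 - (-27720 + 60*(900/289) + 3600/17) = -1 - (-27720 + 54000/289 + 3600/17) = -1 - 1*(-7895880/289) = -1 + 7895880/289 = 7895591/289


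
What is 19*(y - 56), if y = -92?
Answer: -2812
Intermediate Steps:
19*(y - 56) = 19*(-92 - 56) = 19*(-148) = -2812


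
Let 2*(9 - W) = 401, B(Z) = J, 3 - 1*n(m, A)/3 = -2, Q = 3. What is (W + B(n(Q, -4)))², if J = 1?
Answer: 145161/4 ≈ 36290.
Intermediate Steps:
n(m, A) = 15 (n(m, A) = 9 - 3*(-2) = 9 + 6 = 15)
B(Z) = 1
W = -383/2 (W = 9 - ½*401 = 9 - 401/2 = -383/2 ≈ -191.50)
(W + B(n(Q, -4)))² = (-383/2 + 1)² = (-381/2)² = 145161/4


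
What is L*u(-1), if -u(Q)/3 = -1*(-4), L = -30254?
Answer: 363048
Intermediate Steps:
u(Q) = -12 (u(Q) = -(-3)*(-4) = -3*4 = -12)
L*u(-1) = -30254*(-12) = 363048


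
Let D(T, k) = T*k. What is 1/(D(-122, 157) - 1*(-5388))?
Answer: -1/13766 ≈ -7.2643e-5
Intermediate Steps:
1/(D(-122, 157) - 1*(-5388)) = 1/(-122*157 - 1*(-5388)) = 1/(-19154 + 5388) = 1/(-13766) = -1/13766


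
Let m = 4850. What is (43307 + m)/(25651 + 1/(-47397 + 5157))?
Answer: 2034151680/1083498239 ≈ 1.8774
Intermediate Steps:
(43307 + m)/(25651 + 1/(-47397 + 5157)) = (43307 + 4850)/(25651 + 1/(-47397 + 5157)) = 48157/(25651 + 1/(-42240)) = 48157/(25651 - 1/42240) = 48157/(1083498239/42240) = 48157*(42240/1083498239) = 2034151680/1083498239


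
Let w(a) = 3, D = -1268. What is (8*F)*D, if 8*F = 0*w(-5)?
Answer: 0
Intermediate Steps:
F = 0 (F = (0*3)/8 = (⅛)*0 = 0)
(8*F)*D = (8*0)*(-1268) = 0*(-1268) = 0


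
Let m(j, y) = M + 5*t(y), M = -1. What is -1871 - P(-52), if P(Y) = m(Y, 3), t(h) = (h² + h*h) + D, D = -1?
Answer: -1955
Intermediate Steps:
t(h) = -1 + 2*h² (t(h) = (h² + h*h) - 1 = (h² + h²) - 1 = 2*h² - 1 = -1 + 2*h²)
m(j, y) = -6 + 10*y² (m(j, y) = -1 + 5*(-1 + 2*y²) = -1 + (-5 + 10*y²) = -6 + 10*y²)
P(Y) = 84 (P(Y) = -6 + 10*3² = -6 + 10*9 = -6 + 90 = 84)
-1871 - P(-52) = -1871 - 1*84 = -1871 - 84 = -1955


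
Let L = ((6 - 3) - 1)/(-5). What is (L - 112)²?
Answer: 315844/25 ≈ 12634.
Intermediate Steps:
L = -⅖ (L = (3 - 1)*(-⅕) = 2*(-⅕) = -⅖ ≈ -0.40000)
(L - 112)² = (-⅖ - 112)² = (-562/5)² = 315844/25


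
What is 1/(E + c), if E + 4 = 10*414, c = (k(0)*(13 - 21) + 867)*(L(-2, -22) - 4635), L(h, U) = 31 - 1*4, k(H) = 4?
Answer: -1/3843544 ≈ -2.6018e-7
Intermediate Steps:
L(h, U) = 27 (L(h, U) = 31 - 4 = 27)
c = -3847680 (c = (4*(13 - 21) + 867)*(27 - 4635) = (4*(-8) + 867)*(-4608) = (-32 + 867)*(-4608) = 835*(-4608) = -3847680)
E = 4136 (E = -4 + 10*414 = -4 + 4140 = 4136)
1/(E + c) = 1/(4136 - 3847680) = 1/(-3843544) = -1/3843544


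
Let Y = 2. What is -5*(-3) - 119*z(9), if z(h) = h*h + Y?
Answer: -9862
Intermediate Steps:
z(h) = 2 + h² (z(h) = h*h + 2 = h² + 2 = 2 + h²)
-5*(-3) - 119*z(9) = -5*(-3) - 119*(2 + 9²) = 15 - 119*(2 + 81) = 15 - 119*83 = 15 - 9877 = -9862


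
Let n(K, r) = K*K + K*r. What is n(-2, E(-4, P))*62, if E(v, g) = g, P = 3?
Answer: -124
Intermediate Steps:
n(K, r) = K² + K*r
n(-2, E(-4, P))*62 = -2*(-2 + 3)*62 = -2*1*62 = -2*62 = -124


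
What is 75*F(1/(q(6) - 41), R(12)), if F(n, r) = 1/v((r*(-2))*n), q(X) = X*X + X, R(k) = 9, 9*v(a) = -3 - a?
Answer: 45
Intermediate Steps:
v(a) = -⅓ - a/9 (v(a) = (-3 - a)/9 = -⅓ - a/9)
q(X) = X + X² (q(X) = X² + X = X + X²)
F(n, r) = 1/(-⅓ + 2*n*r/9) (F(n, r) = 1/(-⅓ - r*(-2)*n/9) = 1/(-⅓ - (-2*r)*n/9) = 1/(-⅓ - (-2)*n*r/9) = 1/(-⅓ + 2*n*r/9))
75*F(1/(q(6) - 41), R(12)) = 75*(9/(-3 + 2*9/(6*(1 + 6) - 41))) = 75*(9/(-3 + 2*9/(6*7 - 41))) = 75*(9/(-3 + 2*9/(42 - 41))) = 75*(9/(-3 + 2*9/1)) = 75*(9/(-3 + 2*1*9)) = 75*(9/(-3 + 18)) = 75*(9/15) = 75*(9*(1/15)) = 75*(⅗) = 45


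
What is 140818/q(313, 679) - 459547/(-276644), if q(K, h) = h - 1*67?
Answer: 9809424389/42326532 ≈ 231.76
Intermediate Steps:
q(K, h) = -67 + h (q(K, h) = h - 67 = -67 + h)
140818/q(313, 679) - 459547/(-276644) = 140818/(-67 + 679) - 459547/(-276644) = 140818/612 - 459547*(-1/276644) = 140818*(1/612) + 459547/276644 = 70409/306 + 459547/276644 = 9809424389/42326532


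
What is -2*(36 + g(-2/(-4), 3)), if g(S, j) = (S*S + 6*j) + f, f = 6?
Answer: -241/2 ≈ -120.50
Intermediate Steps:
g(S, j) = 6 + S**2 + 6*j (g(S, j) = (S*S + 6*j) + 6 = (S**2 + 6*j) + 6 = 6 + S**2 + 6*j)
-2*(36 + g(-2/(-4), 3)) = -2*(36 + (6 + (-2/(-4))**2 + 6*3)) = -2*(36 + (6 + (-2*(-1/4))**2 + 18)) = -2*(36 + (6 + (1/2)**2 + 18)) = -2*(36 + (6 + 1/4 + 18)) = -2*(36 + 97/4) = -2*241/4 = -241/2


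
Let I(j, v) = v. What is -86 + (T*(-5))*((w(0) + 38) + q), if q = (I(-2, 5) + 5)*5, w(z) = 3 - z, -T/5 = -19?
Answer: -43311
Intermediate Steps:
T = 95 (T = -5*(-19) = 95)
q = 50 (q = (5 + 5)*5 = 10*5 = 50)
-86 + (T*(-5))*((w(0) + 38) + q) = -86 + (95*(-5))*(((3 - 1*0) + 38) + 50) = -86 - 475*(((3 + 0) + 38) + 50) = -86 - 475*((3 + 38) + 50) = -86 - 475*(41 + 50) = -86 - 475*91 = -86 - 43225 = -43311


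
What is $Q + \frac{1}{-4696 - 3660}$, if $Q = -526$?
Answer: $- \frac{4395257}{8356} \approx -526.0$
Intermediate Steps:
$Q + \frac{1}{-4696 - 3660} = -526 + \frac{1}{-4696 - 3660} = -526 + \frac{1}{-8356} = -526 - \frac{1}{8356} = - \frac{4395257}{8356}$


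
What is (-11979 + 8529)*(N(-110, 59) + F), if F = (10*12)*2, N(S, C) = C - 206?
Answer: -320850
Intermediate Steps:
N(S, C) = -206 + C
F = 240 (F = 120*2 = 240)
(-11979 + 8529)*(N(-110, 59) + F) = (-11979 + 8529)*((-206 + 59) + 240) = -3450*(-147 + 240) = -3450*93 = -320850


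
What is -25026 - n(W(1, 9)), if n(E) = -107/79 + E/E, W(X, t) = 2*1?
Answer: -1977026/79 ≈ -25026.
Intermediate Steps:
W(X, t) = 2
n(E) = -28/79 (n(E) = -107*1/79 + 1 = -107/79 + 1 = -28/79)
-25026 - n(W(1, 9)) = -25026 - 1*(-28/79) = -25026 + 28/79 = -1977026/79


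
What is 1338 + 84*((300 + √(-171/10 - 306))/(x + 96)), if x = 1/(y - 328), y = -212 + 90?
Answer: 69140262/43199 + 11340*I*√3590/43199 ≈ 1600.5 + 15.728*I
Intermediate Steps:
y = -122
x = -1/450 (x = 1/(-122 - 328) = 1/(-450) = -1/450 ≈ -0.0022222)
1338 + 84*((300 + √(-171/10 - 306))/(x + 96)) = 1338 + 84*((300 + √(-171/10 - 306))/(-1/450 + 96)) = 1338 + 84*((300 + √(-171*⅒ - 306))/(43199/450)) = 1338 + 84*((300 + √(-171/10 - 306))*(450/43199)) = 1338 + 84*((300 + √(-3231/10))*(450/43199)) = 1338 + 84*((300 + 3*I*√3590/10)*(450/43199)) = 1338 + 84*(135000/43199 + 135*I*√3590/43199) = 1338 + (11340000/43199 + 11340*I*√3590/43199) = 69140262/43199 + 11340*I*√3590/43199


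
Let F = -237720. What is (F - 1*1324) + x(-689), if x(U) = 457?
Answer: -238587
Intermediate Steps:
(F - 1*1324) + x(-689) = (-237720 - 1*1324) + 457 = (-237720 - 1324) + 457 = -239044 + 457 = -238587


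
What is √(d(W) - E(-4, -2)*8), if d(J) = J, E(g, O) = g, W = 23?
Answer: √55 ≈ 7.4162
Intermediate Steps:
√(d(W) - E(-4, -2)*8) = √(23 - 1*(-4)*8) = √(23 + 4*8) = √(23 + 32) = √55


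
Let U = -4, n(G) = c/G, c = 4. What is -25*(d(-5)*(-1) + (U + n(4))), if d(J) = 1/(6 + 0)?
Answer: 475/6 ≈ 79.167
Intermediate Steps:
d(J) = ⅙ (d(J) = 1/6 = ⅙)
n(G) = 4/G
-25*(d(-5)*(-1) + (U + n(4))) = -25*((⅙)*(-1) + (-4 + 4/4)) = -25*(-⅙ + (-4 + 4*(¼))) = -25*(-⅙ + (-4 + 1)) = -25*(-⅙ - 3) = -25*(-19/6) = 475/6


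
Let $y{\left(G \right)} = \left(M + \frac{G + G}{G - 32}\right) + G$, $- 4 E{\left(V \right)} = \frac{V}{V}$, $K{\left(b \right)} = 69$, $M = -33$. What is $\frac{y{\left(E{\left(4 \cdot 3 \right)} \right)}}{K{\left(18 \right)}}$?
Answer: $- \frac{17149}{35604} \approx -0.48166$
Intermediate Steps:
$E{\left(V \right)} = - \frac{1}{4}$ ($E{\left(V \right)} = - \frac{V \frac{1}{V}}{4} = \left(- \frac{1}{4}\right) 1 = - \frac{1}{4}$)
$y{\left(G \right)} = -33 + G + \frac{2 G}{-32 + G}$ ($y{\left(G \right)} = \left(-33 + \frac{G + G}{G - 32}\right) + G = \left(-33 + \frac{2 G}{-32 + G}\right) + G = -33 + G + \frac{2 G}{-32 + G}$)
$\frac{y{\left(E{\left(4 \cdot 3 \right)} \right)}}{K{\left(18 \right)}} = \frac{\frac{1}{-32 - \frac{1}{4}} \left(1056 + \left(- \frac{1}{4}\right)^{2} - - \frac{63}{4}\right)}{69} = \frac{1056 + \frac{1}{16} + \frac{63}{4}}{- \frac{129}{4}} \cdot \frac{1}{69} = \left(- \frac{4}{129}\right) \frac{17149}{16} \cdot \frac{1}{69} = \left(- \frac{17149}{516}\right) \frac{1}{69} = - \frac{17149}{35604}$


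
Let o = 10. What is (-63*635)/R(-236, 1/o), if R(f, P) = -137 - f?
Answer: -4445/11 ≈ -404.09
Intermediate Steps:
(-63*635)/R(-236, 1/o) = (-63*635)/(-137 - 1*(-236)) = -40005/(-137 + 236) = -40005/99 = -40005*1/99 = -4445/11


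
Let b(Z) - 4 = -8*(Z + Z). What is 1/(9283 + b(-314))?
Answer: 1/14311 ≈ 6.9876e-5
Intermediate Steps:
b(Z) = 4 - 16*Z (b(Z) = 4 - 8*(Z + Z) = 4 - 16*Z)
1/(9283 + b(-314)) = 1/(9283 + (4 - 16*(-314))) = 1/(9283 + (4 + 5024)) = 1/(9283 + 5028) = 1/14311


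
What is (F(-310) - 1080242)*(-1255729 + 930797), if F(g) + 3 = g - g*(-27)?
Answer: 353826578100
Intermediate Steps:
F(g) = -3 + 28*g (F(g) = -3 + (g - g*(-27)) = -3 + (g - (-27)*g) = -3 + (g + 27*g) = -3 + 28*g)
(F(-310) - 1080242)*(-1255729 + 930797) = ((-3 + 28*(-310)) - 1080242)*(-1255729 + 930797) = ((-3 - 8680) - 1080242)*(-324932) = (-8683 - 1080242)*(-324932) = -1088925*(-324932) = 353826578100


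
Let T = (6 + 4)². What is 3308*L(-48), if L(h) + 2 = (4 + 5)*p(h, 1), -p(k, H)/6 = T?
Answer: -17869816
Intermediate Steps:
T = 100 (T = 10² = 100)
p(k, H) = -600 (p(k, H) = -6*100 = -600)
L(h) = -5402 (L(h) = -2 + (4 + 5)*(-600) = -2 + 9*(-600) = -2 - 5400 = -5402)
3308*L(-48) = 3308*(-5402) = -17869816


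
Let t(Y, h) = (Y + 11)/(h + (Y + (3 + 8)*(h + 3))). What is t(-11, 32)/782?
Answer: 0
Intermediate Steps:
t(Y, h) = (11 + Y)/(33 + Y + 12*h) (t(Y, h) = (11 + Y)/(h + (Y + 11*(3 + h))) = (11 + Y)/(h + (Y + (33 + 11*h))) = (11 + Y)/(h + (33 + Y + 11*h)) = (11 + Y)/(33 + Y + 12*h))
t(-11, 32)/782 = ((11 - 11)/(33 - 11 + 12*32))/782 = (0/(33 - 11 + 384))*(1/782) = (0/406)*(1/782) = ((1/406)*0)*(1/782) = 0*(1/782) = 0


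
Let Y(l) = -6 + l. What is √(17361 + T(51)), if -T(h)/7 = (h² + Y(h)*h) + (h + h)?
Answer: 5*I*√705 ≈ 132.76*I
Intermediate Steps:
T(h) = -14*h - 7*h² - 7*h*(-6 + h) (T(h) = -7*((h² + (-6 + h)*h) + (h + h)) = -7*((h² + h*(-6 + h)) + 2*h) = -7*(h² + 2*h + h*(-6 + h)) = -14*h - 7*h² - 7*h*(-6 + h))
√(17361 + T(51)) = √(17361 + 14*51*(2 - 1*51)) = √(17361 + 14*51*(2 - 51)) = √(17361 + 14*51*(-49)) = √(17361 - 34986) = √(-17625) = 5*I*√705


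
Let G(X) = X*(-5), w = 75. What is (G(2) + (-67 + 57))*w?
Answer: -1500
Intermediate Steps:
G(X) = -5*X
(G(2) + (-67 + 57))*w = (-5*2 + (-67 + 57))*75 = (-10 - 10)*75 = -20*75 = -1500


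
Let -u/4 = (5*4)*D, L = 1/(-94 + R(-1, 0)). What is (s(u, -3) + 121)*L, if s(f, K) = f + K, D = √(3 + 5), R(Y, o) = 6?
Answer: -59/44 + 20*√2/11 ≈ 1.2304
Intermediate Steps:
D = 2*√2 (D = √8 = 2*√2 ≈ 2.8284)
L = -1/88 (L = 1/(-94 + 6) = 1/(-88) = -1/88 ≈ -0.011364)
u = -160*√2 (u = -4*5*4*2*√2 = -80*2*√2 = -160*√2 ≈ -226.27)
s(f, K) = K + f
(s(u, -3) + 121)*L = ((-3 - 160*√2) + 121)*(-1/88) = (118 - 160*√2)*(-1/88) = -59/44 + 20*√2/11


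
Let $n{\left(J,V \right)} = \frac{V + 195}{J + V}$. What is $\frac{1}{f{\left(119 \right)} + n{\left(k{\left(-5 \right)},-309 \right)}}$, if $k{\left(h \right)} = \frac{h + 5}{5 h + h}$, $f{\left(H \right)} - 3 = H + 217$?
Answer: $\frac{103}{34955} \approx 0.0029466$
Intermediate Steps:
$f{\left(H \right)} = 220 + H$ ($f{\left(H \right)} = 3 + \left(H + 217\right) = 3 + \left(217 + H\right) = 220 + H$)
$k{\left(h \right)} = \frac{5 + h}{6 h}$
$n{\left(J,V \right)} = \frac{195 + V}{J + V}$
$\frac{1}{f{\left(119 \right)} + n{\left(k{\left(-5 \right)},-309 \right)}} = \frac{1}{\left(220 + 119\right) + \frac{195 - 309}{\frac{5 - 5}{6 \left(-5\right)} - 309}} = \frac{1}{339 + \frac{1}{\frac{1}{6} \left(- \frac{1}{5}\right) 0 - 309} \left(-114\right)} = \frac{1}{339 + \frac{1}{0 - 309} \left(-114\right)} = \frac{1}{339 + \frac{1}{-309} \left(-114\right)} = \frac{1}{339 - - \frac{38}{103}} = \frac{1}{339 + \frac{38}{103}} = \frac{1}{\frac{34955}{103}} = \frac{103}{34955}$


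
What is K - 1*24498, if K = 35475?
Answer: 10977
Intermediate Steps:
K - 1*24498 = 35475 - 1*24498 = 35475 - 24498 = 10977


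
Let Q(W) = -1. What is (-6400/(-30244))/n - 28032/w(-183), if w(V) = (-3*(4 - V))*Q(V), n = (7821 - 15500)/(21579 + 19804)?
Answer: -554903020736/10857391853 ≈ -51.108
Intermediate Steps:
n = -7679/41383 ≈ -0.18556
w(V) = 12 - 3*V (w(V) = -3*(4 - V)*(-1) = (-12 + 3*V)*(-1) = 12 - 3*V)
(-6400/(-30244))/n - 28032/w(-183) = (-6400/(-30244))/(-7679/41383) - 28032/(12 - 3*(-183)) = -6400*(-1/30244)*(-41383/7679) - 28032/(12 + 549) = (1600/7561)*(-41383/7679) - 28032/561 = -66212800/58060919 - 28032*1/561 = -66212800/58060919 - 9344/187 = -554903020736/10857391853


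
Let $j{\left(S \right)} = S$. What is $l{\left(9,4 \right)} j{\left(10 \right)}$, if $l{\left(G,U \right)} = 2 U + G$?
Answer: $170$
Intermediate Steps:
$l{\left(G,U \right)} = G + 2 U$
$l{\left(9,4 \right)} j{\left(10 \right)} = \left(9 + 2 \cdot 4\right) 10 = \left(9 + 8\right) 10 = 17 \cdot 10 = 170$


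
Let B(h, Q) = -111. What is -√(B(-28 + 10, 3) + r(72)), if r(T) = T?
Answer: -I*√39 ≈ -6.245*I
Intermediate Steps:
-√(B(-28 + 10, 3) + r(72)) = -√(-111 + 72) = -√(-39) = -I*√39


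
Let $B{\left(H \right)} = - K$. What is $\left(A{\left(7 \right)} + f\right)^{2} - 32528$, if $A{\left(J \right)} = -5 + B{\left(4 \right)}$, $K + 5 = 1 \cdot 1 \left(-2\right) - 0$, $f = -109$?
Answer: $-21079$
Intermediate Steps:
$K = -7$ ($K = -5 + \left(1 \cdot 1 \left(-2\right) - 0\right) = -5 + \left(1 \left(-2\right) + 0\right) = -5 + \left(-2 + 0\right) = -5 - 2 = -7$)
$B{\left(H \right)} = 7$ ($B{\left(H \right)} = \left(-1\right) \left(-7\right) = 7$)
$A{\left(J \right)} = 2$ ($A{\left(J \right)} = -5 + 7 = 2$)
$\left(A{\left(7 \right)} + f\right)^{2} - 32528 = \left(2 - 109\right)^{2} - 32528 = \left(-107\right)^{2} - 32528 = 11449 - 32528 = -21079$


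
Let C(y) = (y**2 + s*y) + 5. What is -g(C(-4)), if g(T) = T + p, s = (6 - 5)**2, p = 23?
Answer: -40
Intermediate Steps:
s = 1 (s = 1**2 = 1)
C(y) = 5 + y + y**2 (C(y) = (y**2 + 1*y) + 5 = (y**2 + y) + 5 = (y + y**2) + 5 = 5 + y + y**2)
g(T) = 23 + T (g(T) = T + 23 = 23 + T)
-g(C(-4)) = -(23 + (5 - 4 + (-4)**2)) = -(23 + (5 - 4 + 16)) = -(23 + 17) = -1*40 = -40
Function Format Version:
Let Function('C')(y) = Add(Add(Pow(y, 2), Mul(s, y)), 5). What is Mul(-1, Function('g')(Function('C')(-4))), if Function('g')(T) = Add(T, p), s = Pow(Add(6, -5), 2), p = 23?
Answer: -40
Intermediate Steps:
s = 1 (s = Pow(1, 2) = 1)
Function('C')(y) = Add(5, y, Pow(y, 2)) (Function('C')(y) = Add(Add(Pow(y, 2), Mul(1, y)), 5) = Add(Add(Pow(y, 2), y), 5) = Add(Add(y, Pow(y, 2)), 5) = Add(5, y, Pow(y, 2)))
Function('g')(T) = Add(23, T) (Function('g')(T) = Add(T, 23) = Add(23, T))
Mul(-1, Function('g')(Function('C')(-4))) = Mul(-1, Add(23, Add(5, -4, Pow(-4, 2)))) = Mul(-1, Add(23, Add(5, -4, 16))) = Mul(-1, Add(23, 17)) = Mul(-1, 40) = -40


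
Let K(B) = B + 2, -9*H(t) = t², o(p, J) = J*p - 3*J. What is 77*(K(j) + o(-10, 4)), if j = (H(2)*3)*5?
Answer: -13090/3 ≈ -4363.3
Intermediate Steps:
o(p, J) = -3*J + J*p
H(t) = -t²/9
j = -20/3 (j = (-⅑*2²*3)*5 = (-⅑*4*3)*5 = -4/9*3*5 = -4/3*5 = -20/3 ≈ -6.6667)
K(B) = 2 + B
77*(K(j) + o(-10, 4)) = 77*((2 - 20/3) + 4*(-3 - 10)) = 77*(-14/3 + 4*(-13)) = 77*(-14/3 - 52) = 77*(-170/3) = -13090/3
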